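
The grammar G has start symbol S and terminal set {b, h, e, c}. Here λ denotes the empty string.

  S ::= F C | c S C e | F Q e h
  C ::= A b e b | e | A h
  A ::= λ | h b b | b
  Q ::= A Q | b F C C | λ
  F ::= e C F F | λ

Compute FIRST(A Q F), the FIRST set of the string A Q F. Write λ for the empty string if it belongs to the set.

FIRST(A): from A::=λ we get {λ}; from A::=h b b we get {h}; from A::=b we get {b}. So FIRST(A) = {λ, b, h}.
FIRST(F): from F::=e C F F we get {e}; from F::=λ we get {λ}. So FIRST(F) = {λ, e}.
FIRST(C): from C::=A b e b we get {b, h}; from C::=e we get {e}; from C::=A h we get {b, h}. So FIRST(C) = {b, e, h}.
FIRST(Q): from Q::=A Q we get {λ, b, h}; from Q::=b F C C we get {b}; from Q::=λ we get {λ}. So FIRST(Q) = {λ, b, h}.
FIRST(S): from S::=F C we get {b, e, h}; from S::=c S C e we get {c}; from S::=F Q e h we get {b, e, h}. So FIRST(S) = {b, c, e, h}.
FIRST(A Q F): take FIRST of each symbol in turn, carrying on past any symbol whose FIRST contains λ; result {λ, b, e, h}.

{λ, b, e, h}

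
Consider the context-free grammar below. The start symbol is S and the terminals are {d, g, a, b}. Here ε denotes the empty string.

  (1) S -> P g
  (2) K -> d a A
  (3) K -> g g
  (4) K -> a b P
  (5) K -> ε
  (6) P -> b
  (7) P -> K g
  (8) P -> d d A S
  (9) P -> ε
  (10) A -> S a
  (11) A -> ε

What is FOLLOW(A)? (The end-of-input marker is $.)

{a, b, d, g}

FIRST(K): from K->d a A we get {d}; from K->g g we get {g}; from K->a b P we get {a}; from K->ε we get {ε}. So FIRST(K) = {ε, a, d, g}.
FIRST(P): from P->b we get {b}; from P->K g we get {a, d, g}; from P->d d A S we get {d}; from P->ε we get {ε}. So FIRST(P) = {ε, a, b, d, g}.
FIRST(S): from S->P g we get {a, b, d, g}. So FIRST(S) = {a, b, d, g}.
FIRST(A): from A->S a we get {a, b, d, g}; from A->ε we get {ε}. So FIRST(A) = {ε, a, b, d, g}.
FOLLOW(S) includes $ since S is the start symbol.
FOLLOW(K): in P->K g, K is followed by g with FIRST {g}. Thus FOLLOW(K) = {g}.
FOLLOW(P): in S->P g, P is followed by g with FIRST {g}; in K->a b P, the suffix after P is empty, so FOLLOW(P) ⊇ FOLLOW(K) = {g}. Thus FOLLOW(P) = {g}.
FOLLOW(S): in P->d d A S, the suffix after S is empty, so FOLLOW(S) ⊇ FOLLOW(P) = {g}; in A->S a, S is followed by a with FIRST {a}. Thus FOLLOW(S) = {$, a, g}.
FOLLOW(A): in K->d a A, the suffix after A is empty, so FOLLOW(A) ⊇ FOLLOW(K) = {g}; in P->d d A S, A is followed by S with FIRST {a, b, d, g}. Thus FOLLOW(A) = {a, b, d, g}.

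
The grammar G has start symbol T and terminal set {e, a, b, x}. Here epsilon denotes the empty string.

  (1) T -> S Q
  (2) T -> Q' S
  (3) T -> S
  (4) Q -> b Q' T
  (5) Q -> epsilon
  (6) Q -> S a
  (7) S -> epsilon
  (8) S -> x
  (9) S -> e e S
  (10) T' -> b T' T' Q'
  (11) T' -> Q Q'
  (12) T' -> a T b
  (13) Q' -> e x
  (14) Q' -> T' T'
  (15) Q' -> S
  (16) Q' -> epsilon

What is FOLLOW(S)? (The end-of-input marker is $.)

{$, a, b, e, x}

FIRST(S) = {epsilon, e, x}
FIRST(Q) = {epsilon, a, b, e, x}  (via S a)
FIRST(T) = {epsilon, a, b, e, x}  (via S Q, Q' S, S)
FIRST(T') = {epsilon, a, b, e, x}  (via Q Q')
FIRST(Q') = {epsilon, a, b, e, x}  (via T' T', S)
FOLLOW(T) includes $ since T is the start symbol.
FOLLOW(T): in Q->b Q' T, the suffix after T is empty, so FOLLOW(T) ⊇ FOLLOW(Q) = {$, a, b, e, x}; in T'->a T b, T is followed by b with FIRST {b}. Thus FOLLOW(T) = {$, a, b, e, x}.
FOLLOW(Q): in T->S Q, the suffix after Q is empty, so FOLLOW(Q) ⊇ FOLLOW(T) = {$, a, b, e, x}; in T'->Q Q', Q is followed by Q' with FIRST {epsilon, a, b, e, x}; in T'->Q Q', the suffix after Q is nullable, so FOLLOW(Q) ⊇ FOLLOW(T') = {$, a, b, e, x}. Thus FOLLOW(Q) = {$, a, b, e, x}.
FOLLOW(S): in T->S Q, S is followed by Q with FIRST {epsilon, a, b, e, x}; in T->S Q, the suffix after S is nullable, so FOLLOW(S) ⊇ FOLLOW(T) = {$, a, b, e, x}; in T->Q' S, the suffix after S is empty, so FOLLOW(S) ⊇ FOLLOW(T) = {$, a, b, e, x}; in T->S, the suffix after S is empty, so FOLLOW(S) ⊇ FOLLOW(T) = {$, a, b, e, x}; in Q->S a, S is followed by a with FIRST {a}; in S->e e S, the suffix after S is empty (adds nothing new); in Q'->S, the suffix after S is empty, so FOLLOW(S) ⊇ FOLLOW(Q') = {$, a, b, e, x}. Thus FOLLOW(S) = {$, a, b, e, x}.
FOLLOW(T'): in T'->b T' T' Q' (occurrence 1), T' is followed by T' Q' with FIRST {epsilon, a, b, e, x}; in T'->b T' T' Q' (occurrence 1), the suffix after T' is nullable (adds nothing new); in T'->b T' T' Q' (occurrence 2), T' is followed by Q' with FIRST {epsilon, a, b, e, x}; in T'->b T' T' Q' (occurrence 2), the suffix after T' is nullable (adds nothing new); in Q'->T' T' (occurrence 1), T' is followed by T' with FIRST {epsilon, a, b, e, x}; in Q'->T' T' (occurrence 1), the suffix after T' is nullable, so FOLLOW(T') ⊇ FOLLOW(Q') = {$, a, b, e, x}; in Q'->T' T' (occurrence 2), the suffix after T' is empty, so FOLLOW(T') ⊇ FOLLOW(Q') = {$, a, b, e, x}. Thus FOLLOW(T') = {$, a, b, e, x}.
FOLLOW(Q'): in T->Q' S, Q' is followed by S with FIRST {epsilon, e, x}; in T->Q' S, the suffix after Q' is nullable, so FOLLOW(Q') ⊇ FOLLOW(T) = {$, a, b, e, x}; in Q->b Q' T, Q' is followed by T with FIRST {epsilon, a, b, e, x}; in Q->b Q' T, the suffix after Q' is nullable, so FOLLOW(Q') ⊇ FOLLOW(Q) = {$, a, b, e, x}; in T'->b T' T' Q', the suffix after Q' is empty, so FOLLOW(Q') ⊇ FOLLOW(T') = {$, a, b, e, x}; in T'->Q Q', the suffix after Q' is empty, so FOLLOW(Q') ⊇ FOLLOW(T') = {$, a, b, e, x}. Thus FOLLOW(Q') = {$, a, b, e, x}.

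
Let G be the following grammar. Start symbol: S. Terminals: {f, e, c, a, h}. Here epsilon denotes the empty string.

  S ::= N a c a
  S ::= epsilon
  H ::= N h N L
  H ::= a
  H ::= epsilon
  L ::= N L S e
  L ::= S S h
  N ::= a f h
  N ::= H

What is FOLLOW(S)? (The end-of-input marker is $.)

{$, a, e, h}

FIRST(S): from S::=N a c a we get {a, h}; from S::=epsilon we get {epsilon}. So FIRST(S) = {epsilon, a, h}.
FIRST(H): from H::=N h N L we get {a, h}; from H::=a we get {a}; from H::=epsilon we get {epsilon}. So FIRST(H) = {epsilon, a, h}.
FIRST(N): from N::=a f h we get {a}; from N::=H we get {epsilon, a, h}. So FIRST(N) = {epsilon, a, h}.
FIRST(L): from L::=N L S e we get {a, h}; from L::=S S h we get {a, h}. So FIRST(L) = {a, h}.
FOLLOW(S) includes $ since S is the start symbol.
FOLLOW(S): in L::=N L S e, S is followed by e with FIRST {e}; in L::=S S h (occurrence 1), S is followed by S h with FIRST {a, h}; in L::=S S h (occurrence 2), S is followed by h with FIRST {h}. Thus FOLLOW(S) = {$, a, e, h}.
FOLLOW(N): in S::=N a c a, N is followed by a c a with FIRST {a}; in H::=N h N L (occurrence 1), N is followed by h N L with FIRST {h}; in H::=N h N L (occurrence 2), N is followed by L with FIRST {a, h}; in L::=N L S e, N is followed by L S e with FIRST {a, h}. Thus FOLLOW(N) = {a, h}.
FOLLOW(H): in N::=H, the suffix after H is empty, so FOLLOW(H) ⊇ FOLLOW(N) = {a, h}. Thus FOLLOW(H) = {a, h}.
FOLLOW(L): in H::=N h N L, the suffix after L is empty, so FOLLOW(L) ⊇ FOLLOW(H) = {a, h}; in L::=N L S e, L is followed by S e with FIRST {a, e, h}. Thus FOLLOW(L) = {a, e, h}.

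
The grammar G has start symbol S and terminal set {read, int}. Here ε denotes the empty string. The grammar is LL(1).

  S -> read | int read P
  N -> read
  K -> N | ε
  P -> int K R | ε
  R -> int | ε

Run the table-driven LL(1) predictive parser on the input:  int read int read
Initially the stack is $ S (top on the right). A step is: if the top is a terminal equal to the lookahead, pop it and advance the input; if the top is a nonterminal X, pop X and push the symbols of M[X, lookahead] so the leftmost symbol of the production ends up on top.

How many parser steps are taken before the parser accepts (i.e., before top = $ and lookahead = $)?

step 1: stack=$ S  input=int read int read $  — expand S -> int read P
step 2: stack=$ P read int  input=int read int read $  — match int
step 3: stack=$ P read  input=read int read $  — match read
step 4: stack=$ P  input=int read $  — expand P -> int K R
step 5: stack=$ R K int  input=int read $  — match int
step 6: stack=$ R K  input=read $  — expand K -> N
step 7: stack=$ R N  input=read $  — expand N -> read
step 8: stack=$ R read  input=read $  — match read
step 9: stack=$ R  input=$  — expand R -> ε
Accept reached after 9 steps.

9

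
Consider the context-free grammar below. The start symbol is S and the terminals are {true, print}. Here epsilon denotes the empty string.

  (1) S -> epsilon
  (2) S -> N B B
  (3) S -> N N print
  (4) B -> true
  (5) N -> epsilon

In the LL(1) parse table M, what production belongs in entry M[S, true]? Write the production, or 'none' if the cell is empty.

S -> N B B

FIRST(B): from B->true we get {true}. So FIRST(B) = {true}.
FIRST(N): from N->epsilon we get {epsilon}. So FIRST(N) = {epsilon}.
FIRST(S): from S->epsilon we get {epsilon}; from S->N B B we get {true}; from S->N N print we get {print}. So FIRST(S) = {epsilon, print, true}.
FOLLOW(S) includes $ since S is the start symbol.
FOLLOW(S): S appears on no right-hand side. Thus FOLLOW(S) = {$}.
For S -> epsilon: FIRST(epsilon) = {epsilon}, so it goes in M[S, t] for t ∈ {}; since epsilon ∈ FIRST, also for every t ∈ FOLLOW(S) = {$}.
For S -> N B B: FIRST(N B B) = {true}, so it goes in M[S, t] for t ∈ {true}.
For S -> N N print: FIRST(N N print) = {print}, so it goes in M[S, t] for t ∈ {print}.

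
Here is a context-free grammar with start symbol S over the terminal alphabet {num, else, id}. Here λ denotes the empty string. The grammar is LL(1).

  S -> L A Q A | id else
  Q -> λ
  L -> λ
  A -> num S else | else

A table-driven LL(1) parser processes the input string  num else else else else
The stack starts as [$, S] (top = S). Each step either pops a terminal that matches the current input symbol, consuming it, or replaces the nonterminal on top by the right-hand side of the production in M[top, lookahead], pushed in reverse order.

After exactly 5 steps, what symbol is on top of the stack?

step 1: stack=$ S  input=num else else else else $  — expand S -> L A Q A
step 2: stack=$ A Q A L  input=num else else else else $  — expand L -> λ
step 3: stack=$ A Q A  input=num else else else else $  — expand A -> num S else
step 4: stack=$ A Q else S num  input=num else else else else $  — match num
step 5: stack=$ A Q else S  input=else else else else $  — expand S -> L A Q A
Stack after step 5: $ A Q else A Q A L (top = L).

L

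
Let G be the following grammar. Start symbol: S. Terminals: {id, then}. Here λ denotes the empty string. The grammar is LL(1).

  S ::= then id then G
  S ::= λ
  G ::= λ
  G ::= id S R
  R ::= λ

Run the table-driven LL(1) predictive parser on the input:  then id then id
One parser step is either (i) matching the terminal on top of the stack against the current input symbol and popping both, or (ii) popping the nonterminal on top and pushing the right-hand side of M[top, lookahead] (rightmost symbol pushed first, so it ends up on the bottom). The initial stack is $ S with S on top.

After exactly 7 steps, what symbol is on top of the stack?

     Stack             Input              Action
  1  $ S               then id then id $  expand S ::= then id then G
  2  $ G then id then  then id then id $  match then
  3  $ G then id       id then id $       match id
  4  $ G then          then id $          match then
  5  $ G               id $               expand G ::= id S R
  6  $ R S id          id $               match id
  7  $ R S             $                  expand S ::= λ
Stack after step 7: $ R (top = R).

R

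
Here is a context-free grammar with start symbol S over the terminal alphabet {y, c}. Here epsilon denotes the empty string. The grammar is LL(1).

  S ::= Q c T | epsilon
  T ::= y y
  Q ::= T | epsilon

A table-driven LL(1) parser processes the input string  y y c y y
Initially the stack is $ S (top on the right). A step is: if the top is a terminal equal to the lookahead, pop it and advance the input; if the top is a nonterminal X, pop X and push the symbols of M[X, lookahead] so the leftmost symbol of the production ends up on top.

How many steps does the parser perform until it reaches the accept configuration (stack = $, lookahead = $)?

9

step 1: stack=$ S  input=y y c y y $  — expand S ::= Q c T
step 2: stack=$ T c Q  input=y y c y y $  — expand Q ::= T
step 3: stack=$ T c T  input=y y c y y $  — expand T ::= y y
step 4: stack=$ T c y y  input=y y c y y $  — match y
step 5: stack=$ T c y  input=y c y y $  — match y
step 6: stack=$ T c  input=c y y $  — match c
step 7: stack=$ T  input=y y $  — expand T ::= y y
step 8: stack=$ y y  input=y y $  — match y
step 9: stack=$ y  input=y $  — match y
Accept reached after 9 steps.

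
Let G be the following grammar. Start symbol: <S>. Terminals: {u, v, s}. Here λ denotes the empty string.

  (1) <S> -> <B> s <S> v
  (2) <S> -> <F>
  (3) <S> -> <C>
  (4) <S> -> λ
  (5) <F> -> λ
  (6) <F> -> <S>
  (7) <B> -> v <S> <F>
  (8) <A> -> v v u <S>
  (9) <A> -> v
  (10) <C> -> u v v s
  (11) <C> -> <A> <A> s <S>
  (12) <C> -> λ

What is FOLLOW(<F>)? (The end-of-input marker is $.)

FIRST(<B>) = {v}
FIRST(<A>) = {v}
FIRST(<C>) = {λ, u, v}  (via <A> <A> s <S>)
FIRST(<S>) = {λ, u, v}  (via <B> s <S> v, <F>, <C>)
FIRST(<F>) = {λ, u, v}  (via <S>)
FOLLOW(<S>) includes $ since <S> is the start symbol.
FOLLOW(<B>): in <S>-><B> s <S> v, <B> is followed by s <S> v with FIRST {s}. Thus FOLLOW(<B>) = {s}.
FOLLOW(<A>): in <C>-><A> <A> s <S> (occurrence 1), <A> is followed by <A> s <S> with FIRST {v}; in <C>-><A> <A> s <S> (occurrence 2), <A> is followed by s <S> with FIRST {s}. Thus FOLLOW(<A>) = {s, v}.
FOLLOW(<S>): in <S>-><B> s <S> v, <S> is followed by v with FIRST {v}; in <F>-><S>, the suffix after <S> is empty, so FOLLOW(<S>) ⊇ FOLLOW(<F>) = {$, s, u, v}; in <B>->v <S> <F>, <S> is followed by <F> with FIRST {λ, u, v}; in <B>->v <S> <F>, the suffix after <S> is nullable, so FOLLOW(<S>) ⊇ FOLLOW(<B>) = {s}; in <A>->v v u <S>, the suffix after <S> is empty, so FOLLOW(<S>) ⊇ FOLLOW(<A>) = {s, v}; in <C>-><A> <A> s <S>, the suffix after <S> is empty, so FOLLOW(<S>) ⊇ FOLLOW(<C>) = {$, s, u, v}. Thus FOLLOW(<S>) = {$, s, u, v}.
FOLLOW(<F>): in <S>-><F>, the suffix after <F> is empty, so FOLLOW(<F>) ⊇ FOLLOW(<S>) = {$, s, u, v}; in <B>->v <S> <F>, the suffix after <F> is empty, so FOLLOW(<F>) ⊇ FOLLOW(<B>) = {s}. Thus FOLLOW(<F>) = {$, s, u, v}.
FOLLOW(<C>): in <S>-><C>, the suffix after <C> is empty, so FOLLOW(<C>) ⊇ FOLLOW(<S>) = {$, s, u, v}. Thus FOLLOW(<C>) = {$, s, u, v}.

{$, s, u, v}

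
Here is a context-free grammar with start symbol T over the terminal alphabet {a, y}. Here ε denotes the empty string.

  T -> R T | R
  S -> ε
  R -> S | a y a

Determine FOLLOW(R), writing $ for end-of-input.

FIRST(S) = {ε}
FIRST(R) = {ε, a}  (via S)
FIRST(T) = {ε, a}  (via R T, R)
FOLLOW(T) includes $ since T is the start symbol.
FOLLOW(T): in T->R T, the suffix after T is empty (adds nothing new). Thus FOLLOW(T) = {$}.
FOLLOW(R): in T->R T, R is followed by T with FIRST {ε, a}; in T->R T, the suffix after R is nullable, so FOLLOW(R) ⊇ FOLLOW(T) = {$}; in T->R, the suffix after R is empty, so FOLLOW(R) ⊇ FOLLOW(T) = {$}. Thus FOLLOW(R) = {$, a}.
FOLLOW(S): in R->S, the suffix after S is empty, so FOLLOW(S) ⊇ FOLLOW(R) = {$, a}. Thus FOLLOW(S) = {$, a}.

{$, a}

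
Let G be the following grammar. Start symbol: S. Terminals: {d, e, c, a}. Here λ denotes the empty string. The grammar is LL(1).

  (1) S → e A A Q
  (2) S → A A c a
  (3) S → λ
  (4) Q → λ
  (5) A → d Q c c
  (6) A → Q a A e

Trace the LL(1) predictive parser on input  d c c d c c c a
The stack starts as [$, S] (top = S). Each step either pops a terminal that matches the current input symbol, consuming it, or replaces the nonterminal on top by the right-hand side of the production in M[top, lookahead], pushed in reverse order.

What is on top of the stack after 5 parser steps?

     Stack            Input              Action
  1  $ S              d c c d c c c a $  expand S → A A c a
  2  $ a c A A        d c c d c c c a $  expand A → d Q c c
  3  $ a c A c c Q d  d c c d c c c a $  match d
  4  $ a c A c c Q    c c d c c c a $    expand Q → λ
  5  $ a c A c c      c c d c c c a $    match c
Stack after step 5: $ a c A c (top = c).

c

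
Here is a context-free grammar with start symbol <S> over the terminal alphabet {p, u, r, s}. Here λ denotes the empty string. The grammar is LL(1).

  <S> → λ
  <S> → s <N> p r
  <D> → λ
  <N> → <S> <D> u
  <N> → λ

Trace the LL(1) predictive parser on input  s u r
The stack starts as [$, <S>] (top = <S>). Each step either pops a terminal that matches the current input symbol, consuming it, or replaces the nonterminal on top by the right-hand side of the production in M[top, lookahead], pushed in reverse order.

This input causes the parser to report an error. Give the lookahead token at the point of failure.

r

step 1: stack=$ <S>  input=s u r $  — expand <S> → s <N> p r
step 2: stack=$ r p <N> s  input=s u r $  — match s
step 3: stack=$ r p <N>  input=u r $  — expand <N> → <S> <D> u
step 4: stack=$ r p u <D> <S>  input=u r $  — expand <S> → λ
step 5: stack=$ r p u <D>  input=u r $  — expand <D> → λ
step 6: stack=$ r p u  input=u r $  — match u
step 7: stack=$ r p  input=r $  — error: top is terminal p but lookahead is r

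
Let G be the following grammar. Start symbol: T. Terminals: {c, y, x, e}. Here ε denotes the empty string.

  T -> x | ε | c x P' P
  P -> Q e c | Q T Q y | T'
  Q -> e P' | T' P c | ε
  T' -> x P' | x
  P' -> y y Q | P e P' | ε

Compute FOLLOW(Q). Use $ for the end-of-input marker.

{$, c, e, x, y}

FIRST(T) = {ε, c, x}
FIRST(T') = {x}
FIRST(Q) = {ε, e, x}  (via T' P c)
FIRST(P) = {c, e, x, y}  (via Q e c, Q T Q y, T')
FIRST(P') = {ε, c, e, x, y}  (via P e P')
FOLLOW(T) includes $ since T is the start symbol.
FOLLOW(T): in P->Q T Q y, T is followed by Q y with FIRST {e, x, y}. Thus FOLLOW(T) = {$, e, x, y}.
FOLLOW(P): in T->c x P' P, the suffix after P is empty, so FOLLOW(P) ⊇ FOLLOW(T) = {$, e, x, y}; in Q->T' P c, P is followed by c with FIRST {c}; in P'->P e P', P is followed by e P' with FIRST {e}. Thus FOLLOW(P) = {$, c, e, x, y}.
FOLLOW(T'): in P->T', the suffix after T' is empty, so FOLLOW(T') ⊇ FOLLOW(P) = {$, c, e, x, y}; in Q->T' P c, T' is followed by P c with FIRST {c, e, x, y}. Thus FOLLOW(T') = {$, c, e, x, y}.
FOLLOW(Q): in P->Q e c, Q is followed by e c with FIRST {e}; in P->Q T Q y (occurrence 1), Q is followed by T Q y with FIRST {c, e, x, y}; in P->Q T Q y (occurrence 2), Q is followed by y with FIRST {y}; in P'->y y Q, the suffix after Q is empty, so FOLLOW(Q) ⊇ FOLLOW(P') = {$, c, e, x, y}. Thus FOLLOW(Q) = {$, c, e, x, y}.
FOLLOW(P'): in T->c x P' P, P' is followed by P with FIRST {c, e, x, y}; in Q->e P', the suffix after P' is empty, so FOLLOW(P') ⊇ FOLLOW(Q) = {$, c, e, x, y}; in T'->x P', the suffix after P' is empty, so FOLLOW(P') ⊇ FOLLOW(T') = {$, c, e, x, y}; in P'->P e P', the suffix after P' is empty (adds nothing new). Thus FOLLOW(P') = {$, c, e, x, y}.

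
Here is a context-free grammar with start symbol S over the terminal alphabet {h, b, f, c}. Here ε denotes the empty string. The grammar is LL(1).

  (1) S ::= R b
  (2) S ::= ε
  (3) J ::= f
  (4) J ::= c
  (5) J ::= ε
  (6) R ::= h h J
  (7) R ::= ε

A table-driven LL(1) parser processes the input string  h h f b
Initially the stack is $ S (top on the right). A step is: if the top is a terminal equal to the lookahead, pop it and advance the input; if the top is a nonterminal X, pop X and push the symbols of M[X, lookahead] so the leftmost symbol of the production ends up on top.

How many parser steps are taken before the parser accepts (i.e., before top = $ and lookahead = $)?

     Stack      Input      Action
  1  $ S        h h f b $  expand S ::= R b
  2  $ b R      h h f b $  expand R ::= h h J
  3  $ b J h h  h h f b $  match h
  4  $ b J h    h f b $    match h
  5  $ b J      f b $      expand J ::= f
  6  $ b f      f b $      match f
  7  $ b        b $        match b
Accept reached after 7 steps.

7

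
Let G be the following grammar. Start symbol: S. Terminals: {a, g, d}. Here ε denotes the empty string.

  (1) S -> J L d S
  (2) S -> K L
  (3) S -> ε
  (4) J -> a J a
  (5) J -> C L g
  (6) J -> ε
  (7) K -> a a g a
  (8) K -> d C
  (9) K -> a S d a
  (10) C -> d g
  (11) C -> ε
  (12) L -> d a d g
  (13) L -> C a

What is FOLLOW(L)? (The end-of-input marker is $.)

FIRST(K) = {a, d}
FIRST(C) = {ε, d}
FIRST(L) = {a, d}  (via C a)
FIRST(J) = {ε, a, d}  (via C L g)
FIRST(S) = {ε, a, d}  (via J L d S, K L)
FOLLOW(S) includes $ since S is the start symbol.
FOLLOW(S): in S->J L d S, the suffix after S is empty (adds nothing new); in K->a S d a, S is followed by d a with FIRST {d}. Thus FOLLOW(S) = {$, d}.
FOLLOW(J): in S->J L d S, J is followed by L d S with FIRST {a, d}; in J->a J a, J is followed by a with FIRST {a}. Thus FOLLOW(J) = {a, d}.
FOLLOW(K): in S->K L, K is followed by L with FIRST {a, d}. Thus FOLLOW(K) = {a, d}.
FOLLOW(C): in J->C L g, C is followed by L g with FIRST {a, d}; in K->d C, the suffix after C is empty, so FOLLOW(C) ⊇ FOLLOW(K) = {a, d}; in L->C a, C is followed by a with FIRST {a}. Thus FOLLOW(C) = {a, d}.
FOLLOW(L): in S->J L d S, L is followed by d S with FIRST {d}; in S->K L, the suffix after L is empty, so FOLLOW(L) ⊇ FOLLOW(S) = {$, d}; in J->C L g, L is followed by g with FIRST {g}. Thus FOLLOW(L) = {$, d, g}.

{$, d, g}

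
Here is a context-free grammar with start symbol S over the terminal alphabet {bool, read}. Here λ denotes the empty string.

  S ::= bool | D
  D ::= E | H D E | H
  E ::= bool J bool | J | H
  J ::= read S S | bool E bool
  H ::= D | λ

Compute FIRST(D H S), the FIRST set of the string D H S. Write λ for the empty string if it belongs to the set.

FIRST(J): from J::=read S S we get {read}; from J::=bool E bool we get {bool}. So FIRST(J) = {bool, read}.
FIRST(S): from S::=bool we get {bool}; from S::=D we get {λ, bool, read}. So FIRST(S) = {λ, bool, read}.
FIRST(D): from D::=E we get {λ, bool, read}; from D::=H D E we get {λ, bool, read}; from D::=H we get {λ, bool, read}. So FIRST(D) = {λ, bool, read}.
FIRST(H): from H::=D we get {λ, bool, read}; from H::=λ we get {λ}. So FIRST(H) = {λ, bool, read}.
FIRST(E): from E::=bool J bool we get {bool}; from E::=J we get {bool, read}; from E::=H we get {λ, bool, read}. So FIRST(E) = {λ, bool, read}.
FIRST(D H S): take FIRST of each symbol in turn, carrying on past any symbol whose FIRST contains λ; result {λ, bool, read}.

{λ, bool, read}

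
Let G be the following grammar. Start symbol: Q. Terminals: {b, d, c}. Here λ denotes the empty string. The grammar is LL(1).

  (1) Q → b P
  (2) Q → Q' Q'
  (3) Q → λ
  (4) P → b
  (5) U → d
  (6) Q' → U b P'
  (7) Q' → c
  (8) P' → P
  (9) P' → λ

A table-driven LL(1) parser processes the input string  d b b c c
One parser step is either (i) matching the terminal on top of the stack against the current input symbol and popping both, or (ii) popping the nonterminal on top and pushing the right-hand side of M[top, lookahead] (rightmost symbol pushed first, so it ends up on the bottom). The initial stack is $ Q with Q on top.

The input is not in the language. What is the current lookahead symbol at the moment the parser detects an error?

      Stack        Input        Action
   1  $ Q          d b b c c $  expand Q → Q' Q'
   2  $ Q' Q'      d b b c c $  expand Q' → U b P'
   3  $ Q' P' b U  d b b c c $  expand U → d
   4  $ Q' P' b d  d b b c c $  match d
   5  $ Q' P' b    b b c c $    match b
   6  $ Q' P'      b c c $      expand P' → P
   7  $ Q' P       b c c $      expand P → b
   8  $ Q' b       b c c $      match b
   9  $ Q'         c c $        expand Q' → c
  10  $ c          c c $        match c
  11  $            c $          error: stack empty but input remains

c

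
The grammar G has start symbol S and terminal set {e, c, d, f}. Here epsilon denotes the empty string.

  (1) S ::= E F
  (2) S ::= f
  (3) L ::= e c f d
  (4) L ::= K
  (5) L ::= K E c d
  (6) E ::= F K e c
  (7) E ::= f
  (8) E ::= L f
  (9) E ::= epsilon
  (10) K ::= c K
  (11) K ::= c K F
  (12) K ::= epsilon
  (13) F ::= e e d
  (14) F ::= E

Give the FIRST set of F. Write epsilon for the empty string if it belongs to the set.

{epsilon, c, e, f}

FIRST(K): from K::=c K we get {c}; from K::=c K F we get {c}; from K::=epsilon we get {epsilon}. So FIRST(K) = {epsilon, c}.
FIRST(S): from S::=E F we get {epsilon, c, e, f}; from S::=f we get {f}. So FIRST(S) = {epsilon, c, e, f}.
FIRST(L): from L::=e c f d we get {e}; from L::=K we get {epsilon, c}; from L::=K E c d we get {c, e, f}. So FIRST(L) = {epsilon, c, e, f}.
FIRST(E): from E::=F K e c we get {c, e, f}; from E::=f we get {f}; from E::=L f we get {c, e, f}; from E::=epsilon we get {epsilon}. So FIRST(E) = {epsilon, c, e, f}.
FIRST(F): from F::=e e d we get {e}; from F::=E we get {epsilon, c, e, f}. So FIRST(F) = {epsilon, c, e, f}.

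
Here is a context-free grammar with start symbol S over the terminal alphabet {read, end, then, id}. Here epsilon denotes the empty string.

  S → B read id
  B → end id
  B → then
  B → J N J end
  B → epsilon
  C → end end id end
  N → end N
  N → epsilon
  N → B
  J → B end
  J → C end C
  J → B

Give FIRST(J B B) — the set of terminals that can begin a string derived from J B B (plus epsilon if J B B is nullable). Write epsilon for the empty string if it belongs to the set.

{epsilon, end, then}

FIRST(C): from C→end end id end we get {end}. So FIRST(C) = {end}.
FIRST(S): from S→B read id we get {end, read, then}. So FIRST(S) = {end, read, then}.
FIRST(B): from B→end id we get {end}; from B→then we get {then}; from B→J N J end we get {end, then}; from B→epsilon we get {epsilon}. So FIRST(B) = {epsilon, end, then}.
FIRST(N): from N→end N we get {end}; from N→epsilon we get {epsilon}; from N→B we get {epsilon, end, then}. So FIRST(N) = {epsilon, end, then}.
FIRST(J): from J→B end we get {end, then}; from J→C end C we get {end}; from J→B we get {epsilon, end, then}. So FIRST(J) = {epsilon, end, then}.
FIRST(J B B): take FIRST of each symbol in turn, carrying on past any symbol whose FIRST contains epsilon; result {epsilon, end, then}.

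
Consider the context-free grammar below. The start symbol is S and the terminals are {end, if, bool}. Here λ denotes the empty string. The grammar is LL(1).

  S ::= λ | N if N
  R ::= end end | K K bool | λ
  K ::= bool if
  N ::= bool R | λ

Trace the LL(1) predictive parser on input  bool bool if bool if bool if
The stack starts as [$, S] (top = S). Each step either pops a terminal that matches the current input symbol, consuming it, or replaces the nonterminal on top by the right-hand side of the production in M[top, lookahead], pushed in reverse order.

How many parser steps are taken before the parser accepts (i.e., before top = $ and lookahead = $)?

step 1: stack=$ S  input=bool bool if bool if bool if $  — expand S ::= N if N
step 2: stack=$ N if N  input=bool bool if bool if bool if $  — expand N ::= bool R
step 3: stack=$ N if R bool  input=bool bool if bool if bool if $  — match bool
step 4: stack=$ N if R  input=bool if bool if bool if $  — expand R ::= K K bool
step 5: stack=$ N if bool K K  input=bool if bool if bool if $  — expand K ::= bool if
step 6: stack=$ N if bool K if bool  input=bool if bool if bool if $  — match bool
step 7: stack=$ N if bool K if  input=if bool if bool if $  — match if
step 8: stack=$ N if bool K  input=bool if bool if $  — expand K ::= bool if
step 9: stack=$ N if bool if bool  input=bool if bool if $  — match bool
step 10: stack=$ N if bool if  input=if bool if $  — match if
step 11: stack=$ N if bool  input=bool if $  — match bool
step 12: stack=$ N if  input=if $  — match if
step 13: stack=$ N  input=$  — expand N ::= λ
Accept reached after 13 steps.

13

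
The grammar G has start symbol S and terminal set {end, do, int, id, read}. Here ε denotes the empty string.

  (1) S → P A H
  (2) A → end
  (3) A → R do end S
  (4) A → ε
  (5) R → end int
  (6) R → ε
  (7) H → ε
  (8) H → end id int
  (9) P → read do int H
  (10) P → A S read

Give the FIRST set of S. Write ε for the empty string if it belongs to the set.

{do, end, read}

FIRST(R) = {ε, end}
FIRST(H) = {ε, end}
FIRST(A) = {ε, do, end}  (via R do end S)
FIRST(S) = {do, end, read}  (via P A H)
FIRST(P) = {do, end, read}  (via A S read)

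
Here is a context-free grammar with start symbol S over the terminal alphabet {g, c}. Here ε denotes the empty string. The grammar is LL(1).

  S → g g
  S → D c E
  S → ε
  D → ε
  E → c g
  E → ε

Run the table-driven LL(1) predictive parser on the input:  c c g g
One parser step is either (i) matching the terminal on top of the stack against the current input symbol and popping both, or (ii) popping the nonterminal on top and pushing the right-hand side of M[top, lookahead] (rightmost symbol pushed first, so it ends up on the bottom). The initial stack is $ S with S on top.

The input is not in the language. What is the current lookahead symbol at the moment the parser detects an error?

g

step 1: stack=$ S  input=c c g g $  — expand S → D c E
step 2: stack=$ E c D  input=c c g g $  — expand D → ε
step 3: stack=$ E c  input=c c g g $  — match c
step 4: stack=$ E  input=c g g $  — expand E → c g
step 5: stack=$ g c  input=c g g $  — match c
step 6: stack=$ g  input=g g $  — match g
step 7: stack=$  input=g $  — error: stack empty but input remains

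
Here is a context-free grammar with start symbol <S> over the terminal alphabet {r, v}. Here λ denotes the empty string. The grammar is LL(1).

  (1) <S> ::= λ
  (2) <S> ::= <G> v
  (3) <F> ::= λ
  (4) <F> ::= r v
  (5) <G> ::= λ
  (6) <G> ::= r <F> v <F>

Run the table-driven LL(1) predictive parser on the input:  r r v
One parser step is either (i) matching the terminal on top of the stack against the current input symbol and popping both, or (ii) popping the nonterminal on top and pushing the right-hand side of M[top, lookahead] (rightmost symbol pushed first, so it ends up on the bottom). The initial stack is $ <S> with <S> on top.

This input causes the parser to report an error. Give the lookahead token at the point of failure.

step 1: stack=$ <S>  input=r r v $  — expand <S> ::= <G> v
step 2: stack=$ v <G>  input=r r v $  — expand <G> ::= r <F> v <F>
step 3: stack=$ v <F> v <F> r  input=r r v $  — match r
step 4: stack=$ v <F> v <F>  input=r v $  — expand <F> ::= r v
step 5: stack=$ v <F> v v r  input=r v $  — match r
step 6: stack=$ v <F> v v  input=v $  — match v
step 7: stack=$ v <F> v  input=$  — error: top is terminal v but lookahead is $

$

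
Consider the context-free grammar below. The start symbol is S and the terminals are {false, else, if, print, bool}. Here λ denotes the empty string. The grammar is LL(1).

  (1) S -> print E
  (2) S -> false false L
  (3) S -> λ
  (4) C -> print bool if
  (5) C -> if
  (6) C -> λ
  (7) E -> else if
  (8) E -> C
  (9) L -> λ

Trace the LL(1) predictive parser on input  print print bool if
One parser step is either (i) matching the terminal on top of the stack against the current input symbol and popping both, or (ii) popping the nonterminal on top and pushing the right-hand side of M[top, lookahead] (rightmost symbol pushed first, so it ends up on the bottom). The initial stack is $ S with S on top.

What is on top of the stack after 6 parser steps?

if

     Stack            Input                  Action
  1  $ S              print print bool if $  expand S -> print E
  2  $ E print        print print bool if $  match print
  3  $ E              print bool if $        expand E -> C
  4  $ C              print bool if $        expand C -> print bool if
  5  $ if bool print  print bool if $        match print
  6  $ if bool        bool if $              match bool
Stack after step 6: $ if (top = if).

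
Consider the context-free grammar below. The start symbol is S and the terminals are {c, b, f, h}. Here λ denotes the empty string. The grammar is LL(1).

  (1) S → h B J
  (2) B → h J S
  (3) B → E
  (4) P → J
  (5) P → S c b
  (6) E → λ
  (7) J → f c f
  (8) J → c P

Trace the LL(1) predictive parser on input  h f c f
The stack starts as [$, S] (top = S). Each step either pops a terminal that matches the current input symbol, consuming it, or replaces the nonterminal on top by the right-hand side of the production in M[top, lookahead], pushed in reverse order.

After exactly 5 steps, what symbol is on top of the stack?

     Stack    Input      Action
  1  $ S      h f c f $  expand S → h B J
  2  $ J B h  h f c f $  match h
  3  $ J B    f c f $    expand B → E
  4  $ J E    f c f $    expand E → λ
  5  $ J      f c f $    expand J → f c f
Stack after step 5: $ f c f (top = f).

f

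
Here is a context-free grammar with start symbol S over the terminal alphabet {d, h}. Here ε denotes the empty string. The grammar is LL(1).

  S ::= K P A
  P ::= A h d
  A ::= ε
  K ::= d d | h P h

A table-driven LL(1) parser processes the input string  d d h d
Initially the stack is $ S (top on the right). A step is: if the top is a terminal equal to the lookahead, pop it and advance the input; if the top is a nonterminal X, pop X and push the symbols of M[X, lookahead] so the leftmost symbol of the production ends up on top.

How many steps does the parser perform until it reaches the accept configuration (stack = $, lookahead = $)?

9

step 1: stack=$ S  input=d d h d $  — expand S ::= K P A
step 2: stack=$ A P K  input=d d h d $  — expand K ::= d d
step 3: stack=$ A P d d  input=d d h d $  — match d
step 4: stack=$ A P d  input=d h d $  — match d
step 5: stack=$ A P  input=h d $  — expand P ::= A h d
step 6: stack=$ A d h A  input=h d $  — expand A ::= ε
step 7: stack=$ A d h  input=h d $  — match h
step 8: stack=$ A d  input=d $  — match d
step 9: stack=$ A  input=$  — expand A ::= ε
Accept reached after 9 steps.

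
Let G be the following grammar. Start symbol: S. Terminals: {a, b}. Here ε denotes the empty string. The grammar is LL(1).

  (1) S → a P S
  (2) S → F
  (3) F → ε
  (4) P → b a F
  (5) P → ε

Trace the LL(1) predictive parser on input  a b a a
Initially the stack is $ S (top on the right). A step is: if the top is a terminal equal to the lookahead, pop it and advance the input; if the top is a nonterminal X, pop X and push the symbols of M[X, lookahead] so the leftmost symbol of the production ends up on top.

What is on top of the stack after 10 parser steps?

F

      Stack      Input      Action
   1  $ S        a b a a $  expand S → a P S
   2  $ S P a    a b a a $  match a
   3  $ S P      b a a $    expand P → b a F
   4  $ S F a b  b a a $    match b
   5  $ S F a    a a $      match a
   6  $ S F      a $        expand F → ε
   7  $ S        a $        expand S → a P S
   8  $ S P a    a $        match a
   9  $ S P      $          expand P → ε
  10  $ S        $          expand S → F
Stack after step 10: $ F (top = F).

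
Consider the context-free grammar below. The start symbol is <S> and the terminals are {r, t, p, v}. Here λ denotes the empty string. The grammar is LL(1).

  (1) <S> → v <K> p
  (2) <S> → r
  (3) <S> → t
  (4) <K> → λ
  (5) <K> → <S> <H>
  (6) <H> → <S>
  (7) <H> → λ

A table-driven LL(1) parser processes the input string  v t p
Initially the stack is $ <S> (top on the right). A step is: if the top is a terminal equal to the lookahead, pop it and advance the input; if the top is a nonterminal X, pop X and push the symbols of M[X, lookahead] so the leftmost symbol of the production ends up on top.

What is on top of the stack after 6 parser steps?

p

step 1: stack=$ <S>  input=v t p $  — expand <S> → v <K> p
step 2: stack=$ p <K> v  input=v t p $  — match v
step 3: stack=$ p <K>  input=t p $  — expand <K> → <S> <H>
step 4: stack=$ p <H> <S>  input=t p $  — expand <S> → t
step 5: stack=$ p <H> t  input=t p $  — match t
step 6: stack=$ p <H>  input=p $  — expand <H> → λ
Stack after step 6: $ p (top = p).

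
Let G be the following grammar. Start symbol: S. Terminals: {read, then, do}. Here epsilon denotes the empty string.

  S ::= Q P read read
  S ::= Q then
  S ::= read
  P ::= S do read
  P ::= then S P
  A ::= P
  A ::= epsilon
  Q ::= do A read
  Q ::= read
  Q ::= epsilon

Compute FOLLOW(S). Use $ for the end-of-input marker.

FIRST(Q) = {epsilon, do, read}
FIRST(S) = {do, read, then}  (via Q P read read, Q then)
FIRST(P) = {do, read, then}  (via S do read)
FIRST(A) = {epsilon, do, read, then}  (via P)
FOLLOW(S) includes $ since S is the start symbol.
FOLLOW(S): in P::=S do read, S is followed by do read with FIRST {do}; in P::=then S P, S is followed by P with FIRST {do, read, then}. Thus FOLLOW(S) = {$, do, read, then}.
FOLLOW(A): in Q::=do A read, A is followed by read with FIRST {read}. Thus FOLLOW(A) = {read}.
FOLLOW(P): in S::=Q P read read, P is followed by read read with FIRST {read}; in P::=then S P, the suffix after P is empty (adds nothing new); in A::=P, the suffix after P is empty, so FOLLOW(P) ⊇ FOLLOW(A) = {read}. Thus FOLLOW(P) = {read}.
FOLLOW(Q): in S::=Q P read read, Q is followed by P read read with FIRST {do, read, then}; in S::=Q then, Q is followed by then with FIRST {then}. Thus FOLLOW(Q) = {do, read, then}.

{$, do, read, then}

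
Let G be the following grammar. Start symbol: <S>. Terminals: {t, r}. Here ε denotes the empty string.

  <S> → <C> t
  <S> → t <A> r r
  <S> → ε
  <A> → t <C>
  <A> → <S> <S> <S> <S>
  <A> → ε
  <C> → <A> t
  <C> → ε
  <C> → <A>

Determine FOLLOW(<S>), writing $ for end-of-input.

{$, r, t}

FIRST(<S>): from <S>→<C> t we get {t}; from <S>→t <A> r r we get {t}; from <S>→ε we get {ε}. So FIRST(<S>) = {ε, t}.
FIRST(<A>): from <A>→t <C> we get {t}; from <A>→<S> <S> <S> <S> we get {ε, t}; from <A>→ε we get {ε}. So FIRST(<A>) = {ε, t}.
FIRST(<C>): from <C>→<A> t we get {t}; from <C>→ε we get {ε}; from <C>→<A> we get {ε, t}. So FIRST(<C>) = {ε, t}.
FOLLOW(<S>) includes $ since <S> is the start symbol.
FOLLOW(<S>): in <A>→<S> <S> <S> <S> (occurrence 1), <S> is followed by <S> <S> <S> with FIRST {ε, t}; in <A>→<S> <S> <S> <S> (occurrence 1), the suffix after <S> is nullable, so FOLLOW(<S>) ⊇ FOLLOW(<A>) = {r, t}; in <A>→<S> <S> <S> <S> (occurrence 2), <S> is followed by <S> <S> with FIRST {ε, t}; in <A>→<S> <S> <S> <S> (occurrence 2), the suffix after <S> is nullable, so FOLLOW(<S>) ⊇ FOLLOW(<A>) = {r, t}; in <A>→<S> <S> <S> <S> (occurrence 3), <S> is followed by <S> with FIRST {ε, t}; in <A>→<S> <S> <S> <S> (occurrence 3), the suffix after <S> is nullable, so FOLLOW(<S>) ⊇ FOLLOW(<A>) = {r, t}; in <A>→<S> <S> <S> <S> (occurrence 4), the suffix after <S> is empty, so FOLLOW(<S>) ⊇ FOLLOW(<A>) = {r, t}. Thus FOLLOW(<S>) = {$, r, t}.
FOLLOW(<A>): in <S>→t <A> r r, <A> is followed by r r with FIRST {r}; in <C>→<A> t, <A> is followed by t with FIRST {t}; in <C>→<A>, the suffix after <A> is empty, so FOLLOW(<A>) ⊇ FOLLOW(<C>) = {r, t}. Thus FOLLOW(<A>) = {r, t}.
FOLLOW(<C>): in <S>→<C> t, <C> is followed by t with FIRST {t}; in <A>→t <C>, the suffix after <C> is empty, so FOLLOW(<C>) ⊇ FOLLOW(<A>) = {r, t}. Thus FOLLOW(<C>) = {r, t}.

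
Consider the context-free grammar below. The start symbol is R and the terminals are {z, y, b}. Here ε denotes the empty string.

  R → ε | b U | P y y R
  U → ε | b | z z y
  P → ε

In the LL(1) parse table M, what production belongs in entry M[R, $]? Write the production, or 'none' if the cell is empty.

R → ε

FIRST(U): from U→ε we get {ε}; from U→b we get {b}; from U→z z y we get {z}. So FIRST(U) = {ε, b, z}.
FIRST(P): from P→ε we get {ε}. So FIRST(P) = {ε}.
FIRST(R): from R→ε we get {ε}; from R→b U we get {b}; from R→P y y R we get {y}. So FIRST(R) = {ε, b, y}.
FOLLOW(R) includes $ since R is the start symbol.
FOLLOW(R): in R→P y y R, the suffix after R is empty (adds nothing new). Thus FOLLOW(R) = {$}.
For R → ε: FIRST(ε) = {ε}, so it goes in M[R, t] for t ∈ {}; since ε ∈ FIRST, also for every t ∈ FOLLOW(R) = {$}.
For R → b U: FIRST(b U) = {b}, so it goes in M[R, t] for t ∈ {b}.
For R → P y y R: FIRST(P y y R) = {y}, so it goes in M[R, t] for t ∈ {y}.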